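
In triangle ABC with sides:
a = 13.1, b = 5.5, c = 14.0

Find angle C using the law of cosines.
c² = a² + b² − 2ab·cos(C)  ⇒  cos(C) = (a² + b² − c²)/(2ab)
cos(C) = (13.1² + 5.5² − 14.0²)/(2·13.1·5.5) = (171.61 + 30.25 − 196)/144.1 = 5.86/144.1 ≈ 0.0406662
C = arccos(0.0406662) ≈ 87.6694°

C = 87.67°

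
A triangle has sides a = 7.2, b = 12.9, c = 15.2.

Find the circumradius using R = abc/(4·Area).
First find the area with Heron's formula.
s = (7.2 + 12.9 + 15.2)/2 = 17.65
Area = √(s(s−a)(s−b)(s−c)) = √(17.65·10.45·4.75·2.45) ≈ √2146.45 ≈ 46.3298
abc = 7.2·12.9·15.2 = 1411.776
R = abc/(4·Area) ≈ 1411.776/(4·46.3298) = 1411.776/185.319 ≈ 7.61808

R = 7.618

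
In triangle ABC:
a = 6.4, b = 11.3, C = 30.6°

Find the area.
Two sides and the included angle (SAS): A = ½·a·b·sin(C) = ½·6.4·11.3·sin(30.6°)
sin(30.6°) ≈ 0.509041
A ≈ ½·72.32·0.509041 = 36.16·0.509041 ≈ 18.4069

Area = 18.41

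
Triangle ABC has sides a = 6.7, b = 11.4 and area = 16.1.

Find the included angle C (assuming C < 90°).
Area = ½·a·b·sin(C)  ⇒  sin(C) = 2·Area/(a·b) = 2·16.1/(6.7·11.4) = 32.2/76.38 ≈ 0.421576
C = arcsin(0.421576) ≈ 24.9341° (taking the acute solution since C < 90°)

C = 24.93°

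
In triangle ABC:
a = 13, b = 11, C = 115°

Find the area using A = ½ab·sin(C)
A = ½·a·b·sin(C) = ½·13·11·sin(115°)
sin(115°) ≈ 0.906308
A ≈ ½·143·0.906308 = 71.5·0.906308 ≈ 64.801

Area = 64.8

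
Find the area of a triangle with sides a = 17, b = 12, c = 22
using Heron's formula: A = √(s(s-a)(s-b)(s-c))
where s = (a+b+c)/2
s = (17 + 12 + 22)/2 = 51/2 = 25.5
s − a = 8.5, s − b = 13.5, s − c = 3.5
s(s−a)(s−b)(s−c) = 25.5·8.5·13.5·3.5 = 10241.4375
Area = √10241.4375 ≈ 101.2

s = 25.5, Area = 101.2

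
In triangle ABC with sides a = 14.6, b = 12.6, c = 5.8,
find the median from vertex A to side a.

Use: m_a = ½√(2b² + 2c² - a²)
m_a = ½√(2·12.6² + 2·5.8² − 14.6²) = ½√(2·158.76 + 2·33.64 − 213.16) = ½√(317.52 + 67.28 − 213.16) = ½√171.64
√171.64 ≈ 13.1011, so m_a ≈ 6.55057

m_a = 6.551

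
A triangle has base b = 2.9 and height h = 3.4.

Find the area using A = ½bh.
A = ½·b·h = ½·2.9·3.4 = ½·9.86 = 4.93

Area = 4.93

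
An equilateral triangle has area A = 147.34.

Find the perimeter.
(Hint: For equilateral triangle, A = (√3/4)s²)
A = (√3/4)s²  ⇒  s² = 4A/√3 = 4·147.34/√3 = 589.36/1.73205 ≈ 340.267
s ≈ √340.267 ≈ 18.4463
Perimeter = 3s ≈ 3·18.4463 ≈ 55.339

Perimeter = 55.34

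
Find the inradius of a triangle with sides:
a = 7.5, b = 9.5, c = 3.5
r = Area/s where s is the semi-perimeter.
s = (7.5 + 9.5 + 3.5)/2 = 20.5/2 = 10.25
Area = √(s(s−a)(s−b)(s−c)) = √(10.25·2.75·0.75·6.75) ≈ √142.699 ≈ 11.9457
r ≈ 11.9457/10.25 ≈ 1.16543

r = 1.165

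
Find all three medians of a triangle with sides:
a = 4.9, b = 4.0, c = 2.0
Median formula: m_a = ½√(2b² + 2c² − a²) (and cyclically). a² = 24.01, b² = 16, c² = 4.
m_a = ½√(2·16 + 2·4 − 24.01) = ½√15.99 ≈ ½·3.99875 ≈ 1.99937
m_b = ½√(2·24.01 + 2·4 − 16) = ½√40.02 ≈ ½·6.32614 ≈ 3.16307
m_c = ½√(2·24.01 + 2·16 − 4) = ½√76.02 ≈ ½·8.71894 ≈ 4.35947

m_a = 1.999, m_b = 3.163, m_c = 4.359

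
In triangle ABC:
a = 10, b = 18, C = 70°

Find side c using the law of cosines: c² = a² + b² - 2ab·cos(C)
c² = 10² + 18² − 2·10·18·cos(70°)
cos(70°) ≈ 0.34202
c² ≈ 100 + 324 − 360·(0.34202) ≈ 424 − 123.127 ≈ 300.873
c ≈ √300.873 ≈ 17.3457

c = 17.35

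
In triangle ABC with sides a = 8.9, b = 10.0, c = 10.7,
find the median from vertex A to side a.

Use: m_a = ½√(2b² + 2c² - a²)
m_a = ½√(2·10.0² + 2·10.7² − 8.9²) = ½√(2·100 + 2·114.49 − 79.21) = ½√(200 + 228.98 − 79.21) = ½√349.77
√349.77 ≈ 18.7021, so m_a ≈ 9.35107

m_a = 9.351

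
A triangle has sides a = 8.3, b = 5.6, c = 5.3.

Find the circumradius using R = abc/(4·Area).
First find the area with Heron's formula.
s = (8.3 + 5.6 + 5.3)/2 = 9.6
Area = √(s(s−a)(s−b)(s−c)) = √(9.6·1.3·4·4.3) ≈ √214.656 ≈ 14.6511
abc = 8.3·5.6·5.3 = 246.344
R = abc/(4·Area) ≈ 246.344/(4·14.6511) = 246.344/58.6046 ≈ 4.20349

R = 4.203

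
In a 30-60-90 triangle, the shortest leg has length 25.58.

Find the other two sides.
In a 30-60-90 triangle the sides are in ratio 1 : √3 : 2 (short leg : long leg : hypotenuse).
Long leg = 25.58·√3 ≈ 25.58·1.73205 ≈ 44.3059
Hypotenuse = 2·25.58 = 51.16

Long leg = 25.58√3 = 44.31, Hypotenuse = 51.16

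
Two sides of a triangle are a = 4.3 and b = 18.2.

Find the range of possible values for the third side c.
Triangle inequality: |a − b| < c < a + b
|a − b| = |4.3 − 18.2| = 13.9
a + b = 4.3 + 18.2 = 22.5

13.9 < c < 22.5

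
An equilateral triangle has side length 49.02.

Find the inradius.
r = Area/s with s the semi-perimeter.
Area = (√3/4)·49.02² = (√3/4)·2402.9604 ≈ 0.433013·2402.9604 ≈ 1040.51
s = 3·49.02/2 = 73.53
r ≈ 1040.51/73.53 ≈ 14.1509
(Equivalently r = side/(2√3) = 49.02/3.4641 ≈ 14.1509.)

r = 14.15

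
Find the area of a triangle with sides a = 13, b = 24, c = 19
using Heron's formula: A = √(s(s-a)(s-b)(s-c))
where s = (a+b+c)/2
s = (13 + 24 + 19)/2 = 56/2 = 28
s − a = 15, s − b = 4, s − c = 9
s(s−a)(s−b)(s−c) = 28·15·4·9 = 15120
Area = √15120 ≈ 122.963

s = 28.0, Area = 123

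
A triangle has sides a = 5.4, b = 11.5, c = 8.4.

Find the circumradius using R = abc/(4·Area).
First find the area with Heron's formula.
s = (5.4 + 11.5 + 8.4)/2 = 12.65
Area = √(s(s−a)(s−b)(s−c)) = √(12.65·7.25·1.15·4.25) ≈ √448.245 ≈ 21.1718
abc = 5.4·11.5·8.4 = 521.64
R = abc/(4·Area) ≈ 521.64/(4·21.1718) = 521.64/84.6872 ≈ 6.15961

R = 6.16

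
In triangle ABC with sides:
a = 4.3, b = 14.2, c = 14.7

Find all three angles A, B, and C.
Law of cosines for each angle (a² = 18.49, b² = 201.64, c² = 216.09):
cos(A) = (b² + c² − a²)/(2bc) = (201.64 + 216.09 − 18.49)/(2·14.2·14.7) = 399.24/417.48 ≈ 0.956309  ⇒  A ≈ 16.9991°
cos(B) = (a² + c² − b²)/(2ac) = (18.49 + 216.09 − 201.64)/(2·4.3·14.7) = 32.94/126.42 ≈ 0.26056  ⇒  B ≈ 74.8967°
cos(C) = (a² + b² − c²)/(2ab) = (18.49 + 201.64 − 216.09)/(2·4.3·14.2) = 4.04/122.12 ≈ 0.0330822  ⇒  C ≈ 88.1042°
Check: A + B + C ≈ 180°

A = 17°, B = 74.9°, C = 88.1°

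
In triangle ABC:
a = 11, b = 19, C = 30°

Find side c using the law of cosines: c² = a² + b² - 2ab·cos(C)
c² = 11² + 19² − 2·11·19·cos(30°)
cos(30°) ≈ 0.866025
c² ≈ 121 + 361 − 418·(0.866025) ≈ 482 − 361.999 ≈ 120.001
c ≈ √120.001 ≈ 10.9545

c = 10.95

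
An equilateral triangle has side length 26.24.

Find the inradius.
r = Area/s with s the semi-perimeter.
Area = (√3/4)·26.24² = (√3/4)·688.5376 ≈ 0.433013·688.5376 ≈ 298.146
s = 3·26.24/2 = 39.36
r ≈ 298.146/39.36 ≈ 7.57484
(Equivalently r = side/(2√3) = 26.24/3.4641 ≈ 7.57484.)

r = 7.575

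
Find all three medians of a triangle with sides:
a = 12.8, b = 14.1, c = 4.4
Median formula: m_a = ½√(2b² + 2c² − a²) (and cyclically). a² = 163.84, b² = 198.81, c² = 19.36.
m_a = ½√(2·198.81 + 2·19.36 − 163.84) = ½√272.5 ≈ ½·16.5076 ≈ 8.25379
m_b = ½√(2·163.84 + 2·19.36 − 198.81) = ½√167.59 ≈ ½·12.9457 ≈ 6.47283
m_c = ½√(2·163.84 + 2·198.81 − 19.36) = ½√705.94 ≈ ½·26.5695 ≈ 13.2848

m_a = 8.254, m_b = 6.473, m_c = 13.28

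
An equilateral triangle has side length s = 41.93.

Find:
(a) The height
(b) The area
(a) The height splits the triangle into two 30-60-90 halves: h = s·√3/2 = 41.93·1.73205/2 ≈ 72.6249/2 ≈ 36.3124
(b) Area = (√3/4)·s² = (√3/4)·41.93² = (√3/4)·1758.1249 ≈ 0.433013·1758.1249 ≈ 761.29

Height = 36.31, Area = 761.3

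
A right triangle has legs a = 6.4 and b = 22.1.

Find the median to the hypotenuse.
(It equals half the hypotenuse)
Hypotenuse c = √(a² + b²) = √(40.96 + 488.41) = √529.37 ≈ 23.008
Median to hypotenuse = c/2 ≈ 23.008/2 ≈ 11.504

Median = 11.5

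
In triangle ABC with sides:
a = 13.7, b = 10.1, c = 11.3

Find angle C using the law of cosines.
c² = a² + b² − 2ab·cos(C)  ⇒  cos(C) = (a² + b² − c²)/(2ab)
cos(C) = (13.7² + 10.1² − 11.3²)/(2·13.7·10.1) = (187.69 + 102.01 − 127.69)/276.74 = 162.01/276.74 ≈ 0.585423
C = arccos(0.585423) ≈ 54.1671°

C = 54.17°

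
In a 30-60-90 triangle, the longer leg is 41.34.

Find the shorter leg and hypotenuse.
In a 30-60-90 triangle the sides are in ratio 1 : √3 : 2, so short leg = long leg/√3 and hypotenuse = 2·(short leg).
Short leg = 41.34/√3 ≈ 41.34/1.73205 ≈ 23.8677
Hypotenuse = 2·23.8677 ≈ 47.7353

Short leg = 23.87, Hypotenuse = 47.74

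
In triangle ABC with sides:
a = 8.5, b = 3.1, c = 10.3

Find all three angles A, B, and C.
Law of cosines for each angle (a² = 72.25, b² = 9.61, c² = 106.09):
cos(A) = (b² + c² − a²)/(2bc) = (9.61 + 106.09 − 72.25)/(2·3.1·10.3) = 43.45/63.86 ≈ 0.680395  ⇒  A ≈ 47.1255°
cos(B) = (a² + c² − b²)/(2ac) = (72.25 + 106.09 − 9.61)/(2·8.5·10.3) = 168.73/175.1 ≈ 0.963621  ⇒  B ≈ 15.5021°
cos(C) = (a² + b² − c²)/(2ab) = (72.25 + 9.61 − 106.09)/(2·8.5·3.1) = -24.23/52.7 ≈ -0.459772  ⇒  C ≈ 117.372°
Check: A + B + C ≈ 180°

A = 47.13°, B = 15.5°, C = 117.4°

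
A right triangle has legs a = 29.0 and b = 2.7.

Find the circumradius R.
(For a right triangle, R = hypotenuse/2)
Hypotenuse c = √(a² + b²) = √(841 + 7.29) = √848.29 ≈ 29.1254
R = c/2 ≈ 29.1254/2 ≈ 14.5627

R = 14.56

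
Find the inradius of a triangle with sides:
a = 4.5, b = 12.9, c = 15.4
r = Area/s where s is the semi-perimeter.
s = (4.5 + 12.9 + 15.4)/2 = 32.8/2 = 16.4
Area = √(s(s−a)(s−b)(s−c)) = √(16.4·11.9·3.5·1) ≈ √683.06 ≈ 26.1354
r ≈ 26.1354/16.4 ≈ 1.59362

r = 1.594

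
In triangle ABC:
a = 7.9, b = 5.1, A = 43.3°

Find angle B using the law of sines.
a/sin(A) = b/sin(B)  ⇒  sin(B) = b·sin(A)/a = 5.1·sin(43.3°)/7.9
sin(43.3°) ≈ 0.685818
sin(B) ≈ 5.1·0.685818/7.9 ≈ 3.49767/7.9 ≈ 0.442743
B = arcsin(0.442743) ≈ 26.2791°
(Since b ≤ a we need B ≤ A, so the obtuse alternative 180° − 26.2791° ≈ 153.721° is rejected.)

B = 26.28°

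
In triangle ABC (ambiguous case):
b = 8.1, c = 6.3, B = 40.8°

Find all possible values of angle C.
b/sin(B) = c/sin(C)  ⇒  sin(C) = c·sin(B)/b = 6.3·sin(40.8°)/8.1
sin(40.8°) ≈ 0.653421
sin(C) ≈ 6.3·0.653421/8.1 ≈ 4.11655/8.1 ≈ 0.508216
Candidate 1: C₁ = arcsin(0.508216) ≈ 30.5451°  →  A = 180° − 40.8° − 30.5451° ≈ 108.655° > 0, valid
Candidate 2: C₂ = 180° − C₁ ≈ 149.455°  →  A = 180° − 40.8° − 149.455° ≈ -10.2549° ≤ 0, not a valid triangle

C = 30.55° (one solution)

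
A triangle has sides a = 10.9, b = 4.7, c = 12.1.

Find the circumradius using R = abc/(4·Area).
First find the area with Heron's formula.
s = (10.9 + 4.7 + 12.1)/2 = 13.85
Area = √(s(s−a)(s−b)(s−c)) = √(13.85·2.95·9.15·1.75) ≈ √654.231 ≈ 25.5779
abc = 10.9·4.7·12.1 = 619.883
R = abc/(4·Area) ≈ 619.883/(4·25.5779) = 619.883/102.312 ≈ 6.05877

R = 6.059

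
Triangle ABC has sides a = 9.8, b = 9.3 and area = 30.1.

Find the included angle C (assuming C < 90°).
Area = ½·a·b·sin(C)  ⇒  sin(C) = 2·Area/(a·b) = 2·30.1/(9.8·9.3) = 60.2/91.14 ≈ 0.660522
C = arcsin(0.660522) ≈ 41.3397° (taking the acute solution since C < 90°)

C = 41.34°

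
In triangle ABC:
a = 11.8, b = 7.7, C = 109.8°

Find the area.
Two sides and the included angle (SAS): A = ½·a·b·sin(C) = ½·11.8·7.7·sin(109.8°)
sin(109.8°) ≈ 0.940881
A ≈ ½·90.86·0.940881 = 45.43·0.940881 ≈ 42.7442

Area = 42.74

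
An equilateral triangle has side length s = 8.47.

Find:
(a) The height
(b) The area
(a) The height splits the triangle into two 30-60-90 halves: h = s·√3/2 = 8.47·1.73205/2 ≈ 14.6705/2 ≈ 7.33524
(b) Area = (√3/4)·s² = (√3/4)·8.47² = (√3/4)·71.7409 ≈ 0.433013·71.7409 ≈ 31.0647

Height = 7.335, Area = 31.06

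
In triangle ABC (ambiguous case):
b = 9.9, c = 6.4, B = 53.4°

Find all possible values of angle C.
b/sin(B) = c/sin(C)  ⇒  sin(C) = c·sin(B)/b = 6.4·sin(53.4°)/9.9
sin(53.4°) ≈ 0.802817
sin(C) ≈ 6.4·0.802817/9.9 ≈ 5.13803/9.9 ≈ 0.518993
Candidate 1: C₁ = arcsin(0.518993) ≈ 31.2647°  →  A = 180° − 53.4° − 31.2647° ≈ 95.3353° > 0, valid
Candidate 2: C₂ = 180° − C₁ ≈ 148.735°  →  A = 180° − 53.4° − 148.735° ≈ -22.1353° ≤ 0, not a valid triangle

C = 31.26° (one solution)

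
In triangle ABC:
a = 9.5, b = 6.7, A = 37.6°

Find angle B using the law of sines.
a/sin(A) = b/sin(B)  ⇒  sin(B) = b·sin(A)/a = 6.7·sin(37.6°)/9.5
sin(37.6°) ≈ 0.610145
sin(B) ≈ 6.7·0.610145/9.5 ≈ 4.08797/9.5 ≈ 0.430313
B = arcsin(0.430313) ≈ 25.4874°
(Since b ≤ a we need B ≤ A, so the obtuse alternative 180° − 25.4874° ≈ 154.513° is rejected.)

B = 25.49°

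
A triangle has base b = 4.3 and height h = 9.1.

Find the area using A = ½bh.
A = ½·b·h = ½·4.3·9.1 = ½·39.13 = 19.565

Area = 19.565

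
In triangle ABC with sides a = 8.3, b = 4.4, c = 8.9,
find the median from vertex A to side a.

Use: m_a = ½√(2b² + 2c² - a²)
m_a = ½√(2·4.4² + 2·8.9² − 8.3²) = ½√(2·19.36 + 2·79.21 − 68.89) = ½√(38.72 + 158.42 − 68.89) = ½√128.25
√128.25 ≈ 11.3248, so m_a ≈ 5.66238

m_a = 5.662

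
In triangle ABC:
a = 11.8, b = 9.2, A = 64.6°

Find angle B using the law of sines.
a/sin(A) = b/sin(B)  ⇒  sin(B) = b·sin(A)/a = 9.2·sin(64.6°)/11.8
sin(64.6°) ≈ 0.903335
sin(B) ≈ 9.2·0.903335/11.8 ≈ 8.31068/11.8 ≈ 0.704295
B = arcsin(0.704295) ≈ 44.7726°
(Since b ≤ a we need B ≤ A, so the obtuse alternative 180° − 44.7726° ≈ 135.227° is rejected.)

B = 44.77°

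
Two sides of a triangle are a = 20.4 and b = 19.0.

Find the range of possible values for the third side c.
Triangle inequality: |a − b| < c < a + b
|a − b| = |20.4 − 19.0| = 1.4
a + b = 20.4 + 19.0 = 39.4

1.4 < c < 39.4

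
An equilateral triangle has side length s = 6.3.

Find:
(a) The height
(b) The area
(a) The height splits the triangle into two 30-60-90 halves: h = s·√3/2 = 6.3·1.73205/2 ≈ 10.9119/2 ≈ 5.45596
(b) Area = (√3/4)·s² = (√3/4)·6.3² = (√3/4)·39.69 ≈ 0.433013·39.69 ≈ 17.1863

Height = 5.456, Area = 17.19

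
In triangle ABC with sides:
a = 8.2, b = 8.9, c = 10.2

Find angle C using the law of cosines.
c² = a² + b² − 2ab·cos(C)  ⇒  cos(C) = (a² + b² − c²)/(2ab)
cos(C) = (8.2² + 8.9² − 10.2²)/(2·8.2·8.9) = (67.24 + 79.21 − 104.04)/145.96 = 42.41/145.96 ≈ 0.290559
C = arccos(0.290559) ≈ 73.1086°

C = 73.11°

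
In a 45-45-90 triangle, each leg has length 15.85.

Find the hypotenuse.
In a 45-45-90 triangle the sides are in ratio 1 : 1 : √2, so hypotenuse = leg·√2.
Hypotenuse = 15.85·√2 ≈ 15.85·1.41421 ≈ 22.4153

Hypotenuse = 15.85√2 = 22.42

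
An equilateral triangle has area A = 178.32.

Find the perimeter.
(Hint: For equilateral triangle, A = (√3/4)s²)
A = (√3/4)s²  ⇒  s² = 4A/√3 = 4·178.32/√3 = 713.28/1.73205 ≈ 411.812
s ≈ √411.812 ≈ 20.2932
Perimeter = 3s ≈ 3·20.2932 ≈ 60.8795

Perimeter = 60.88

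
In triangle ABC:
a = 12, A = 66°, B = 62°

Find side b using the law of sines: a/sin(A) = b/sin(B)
a/sin(A) = b/sin(B)  ⇒  b = a·sin(B)/sin(A) = 12·sin(62°)/sin(66°)
sin(62°) ≈ 0.882948, sin(66°) ≈ 0.913545
b ≈ 12·0.882948/0.913545 ≈ 10.5954/0.913545 ≈ 11.5981

b = 11.6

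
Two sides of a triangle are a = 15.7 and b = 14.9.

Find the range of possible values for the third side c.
Triangle inequality: |a − b| < c < a + b
|a − b| = |15.7 − 14.9| = 0.8
a + b = 15.7 + 14.9 = 30.6

0.8 < c < 30.6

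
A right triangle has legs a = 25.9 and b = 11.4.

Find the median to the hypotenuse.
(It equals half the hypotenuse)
Hypotenuse c = √(a² + b²) = √(670.81 + 129.96) = √800.77 ≈ 28.2979
Median to hypotenuse = c/2 ≈ 28.2979/2 ≈ 14.1489

Median = 14.15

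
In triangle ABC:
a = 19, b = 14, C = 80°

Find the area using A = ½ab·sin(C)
A = ½·a·b·sin(C) = ½·19·14·sin(80°)
sin(80°) ≈ 0.984808
A ≈ ½·266·0.984808 = 133·0.984808 ≈ 130.979

Area = 131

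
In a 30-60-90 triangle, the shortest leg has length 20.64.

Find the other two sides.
In a 30-60-90 triangle the sides are in ratio 1 : √3 : 2 (short leg : long leg : hypotenuse).
Long leg = 20.64·√3 ≈ 20.64·1.73205 ≈ 35.7495
Hypotenuse = 2·20.64 = 41.28

Long leg = 20.64√3 = 35.75, Hypotenuse = 41.28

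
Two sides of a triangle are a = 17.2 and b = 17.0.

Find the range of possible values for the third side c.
Triangle inequality: |a − b| < c < a + b
|a − b| = |17.2 − 17.0| = 0.2
a + b = 17.2 + 17.0 = 34.2

0.2 < c < 34.2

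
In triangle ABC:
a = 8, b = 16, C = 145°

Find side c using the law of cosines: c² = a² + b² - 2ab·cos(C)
c² = 8² + 16² − 2·8·16·cos(145°)
cos(145°) ≈ -0.819152
c² ≈ 64 + 256 − 256·(-0.819152) ≈ 320 + 209.703 ≈ 529.703
c ≈ √529.703 ≈ 23.0153

c = 23.02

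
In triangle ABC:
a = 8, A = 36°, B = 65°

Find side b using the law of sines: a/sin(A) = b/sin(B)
a/sin(A) = b/sin(B)  ⇒  b = a·sin(B)/sin(A) = 8·sin(65°)/sin(36°)
sin(65°) ≈ 0.906308, sin(36°) ≈ 0.587785
b ≈ 8·0.906308/0.587785 ≈ 7.25046/0.587785 ≈ 12.3352

b = 12.34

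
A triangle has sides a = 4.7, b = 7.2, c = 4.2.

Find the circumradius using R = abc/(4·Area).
First find the area with Heron's formula.
s = (4.7 + 7.2 + 4.2)/2 = 8.05
Area = √(s(s−a)(s−b)(s−c)) = √(8.05·3.35·0.85·3.85) ≈ √88.2511 ≈ 9.39421
abc = 4.7·7.2·4.2 = 142.128
R = abc/(4·Area) ≈ 142.128/(4·9.39421) = 142.128/37.5768 ≈ 3.78233

R = 3.782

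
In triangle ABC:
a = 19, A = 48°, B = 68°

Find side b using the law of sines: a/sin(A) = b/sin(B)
a/sin(A) = b/sin(B)  ⇒  b = a·sin(B)/sin(A) = 19·sin(68°)/sin(48°)
sin(68°) ≈ 0.927184, sin(48°) ≈ 0.743145
b ≈ 19·0.927184/0.743145 ≈ 17.6165/0.743145 ≈ 23.7053

b = 23.71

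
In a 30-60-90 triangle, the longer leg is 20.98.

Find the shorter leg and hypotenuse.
In a 30-60-90 triangle the sides are in ratio 1 : √3 : 2, so short leg = long leg/√3 and hypotenuse = 2·(short leg).
Short leg = 20.98/√3 ≈ 20.98/1.73205 ≈ 12.1128
Hypotenuse = 2·12.1128 ≈ 24.2256

Short leg = 12.11, Hypotenuse = 24.23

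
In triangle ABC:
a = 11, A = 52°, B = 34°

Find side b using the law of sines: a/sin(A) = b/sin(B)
a/sin(A) = b/sin(B)  ⇒  b = a·sin(B)/sin(A) = 11·sin(34°)/sin(52°)
sin(34°) ≈ 0.559193, sin(52°) ≈ 0.788011
b ≈ 11·0.559193/0.788011 ≈ 6.15112/0.788011 ≈ 7.80589

b = 7.806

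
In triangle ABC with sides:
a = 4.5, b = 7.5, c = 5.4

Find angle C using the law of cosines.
c² = a² + b² − 2ab·cos(C)  ⇒  cos(C) = (a² + b² − c²)/(2ab)
cos(C) = (4.5² + 7.5² − 5.4²)/(2·4.5·7.5) = (20.25 + 56.25 − 29.16)/67.5 = 47.34/67.5 ≈ 0.701333
C = arccos(0.701333) ≈ 45.4659°

C = 45.47°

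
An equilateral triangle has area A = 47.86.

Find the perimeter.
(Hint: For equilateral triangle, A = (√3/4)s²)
A = (√3/4)s²  ⇒  s² = 4A/√3 = 4·47.86/√3 = 191.44/1.73205 ≈ 110.528
s ≈ √110.528 ≈ 10.5132
Perimeter = 3s ≈ 3·10.5132 ≈ 31.5397

Perimeter = 31.54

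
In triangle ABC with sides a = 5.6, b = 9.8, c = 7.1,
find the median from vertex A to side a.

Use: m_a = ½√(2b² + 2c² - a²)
m_a = ½√(2·9.8² + 2·7.1² − 5.6²) = ½√(2·96.04 + 2·50.41 − 31.36) = ½√(192.08 + 100.82 − 31.36) = ½√261.54
√261.54 ≈ 16.1722, so m_a ≈ 8.0861

m_a = 8.086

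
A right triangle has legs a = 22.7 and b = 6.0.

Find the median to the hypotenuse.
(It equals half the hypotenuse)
Hypotenuse c = √(a² + b²) = √(515.29 + 36) = √551.29 ≈ 23.4796
Median to hypotenuse = c/2 ≈ 23.4796/2 ≈ 11.7398

Median = 11.74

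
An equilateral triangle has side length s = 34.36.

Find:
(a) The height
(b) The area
(a) The height splits the triangle into two 30-60-90 halves: h = s·√3/2 = 34.36·1.73205/2 ≈ 59.5133/2 ≈ 29.7566
(b) Area = (√3/4)·s² = (√3/4)·34.36² = (√3/4)·1180.6096 ≈ 0.433013·1180.6096 ≈ 511.219

Height = 29.76, Area = 511.2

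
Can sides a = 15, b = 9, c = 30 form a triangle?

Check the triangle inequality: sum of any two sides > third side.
a + b vs c: 15 + 9 = 24 ≤ 30  ✗
a + c vs b: 15 + 30 = 45 > 9  ✓
b + c vs a: 9 + 30 = 39 > 15  ✓

No: 15 + 9 = 24 is not > 30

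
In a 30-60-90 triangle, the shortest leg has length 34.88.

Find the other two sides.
In a 30-60-90 triangle the sides are in ratio 1 : √3 : 2 (short leg : long leg : hypotenuse).
Long leg = 34.88·√3 ≈ 34.88·1.73205 ≈ 60.4139
Hypotenuse = 2·34.88 = 69.76

Long leg = 34.88√3 = 60.41, Hypotenuse = 69.76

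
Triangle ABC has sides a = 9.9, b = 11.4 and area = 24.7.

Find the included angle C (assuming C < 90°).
Area = ½·a·b·sin(C)  ⇒  sin(C) = 2·Area/(a·b) = 2·24.7/(9.9·11.4) = 49.4/112.86 ≈ 0.43771
C = arcsin(0.43771) ≈ 25.9579° (taking the acute solution since C < 90°)

C = 25.96°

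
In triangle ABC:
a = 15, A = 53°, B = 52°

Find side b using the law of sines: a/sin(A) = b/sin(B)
a/sin(A) = b/sin(B)  ⇒  b = a·sin(B)/sin(A) = 15·sin(52°)/sin(53°)
sin(52°) ≈ 0.788011, sin(53°) ≈ 0.798636
b ≈ 15·0.788011/0.798636 ≈ 11.8202/0.798636 ≈ 14.8004

b = 14.8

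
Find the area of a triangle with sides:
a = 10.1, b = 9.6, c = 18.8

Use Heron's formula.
s = (10.1 + 9.6 + 18.8)/2 = 38.5/2 = 19.25
s − a = 9.15, s − b = 9.65, s − c = 0.45
s(s−a)(s−b)(s−c) = 19.25·9.15·9.65·0.45 ≈ 764.877
Area = √764.877 ≈ 27.6564

Area = 27.66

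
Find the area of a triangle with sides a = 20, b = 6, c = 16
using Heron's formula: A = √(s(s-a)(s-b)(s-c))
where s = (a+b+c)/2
s = (20 + 6 + 16)/2 = 42/2 = 21
s − a = 1, s − b = 15, s − c = 5
s(s−a)(s−b)(s−c) = 21·1·15·5 = 1575
Area = √1575 ≈ 39.6863

s = 21.0, Area = 39.69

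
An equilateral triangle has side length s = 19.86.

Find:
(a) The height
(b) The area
(a) The height splits the triangle into two 30-60-90 halves: h = s·√3/2 = 19.86·1.73205/2 ≈ 34.3985/2 ≈ 17.1993
(b) Area = (√3/4)·s² = (√3/4)·19.86² = (√3/4)·394.4196 ≈ 0.433013·394.4196 ≈ 170.789

Height = 17.2, Area = 170.8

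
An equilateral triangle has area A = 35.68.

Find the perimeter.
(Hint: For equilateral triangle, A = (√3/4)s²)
A = (√3/4)s²  ⇒  s² = 4A/√3 = 4·35.68/√3 = 142.72/1.73205 ≈ 82.3994
s ≈ √82.3994 ≈ 9.07741
Perimeter = 3s ≈ 3·9.07741 ≈ 27.2322

Perimeter = 27.23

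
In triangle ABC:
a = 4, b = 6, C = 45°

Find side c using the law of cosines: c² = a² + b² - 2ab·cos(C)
c² = 4² + 6² − 2·4·6·cos(45°)
cos(45°) ≈ 0.707107
c² ≈ 16 + 36 − 48·(0.707107) ≈ 52 − 33.9411 ≈ 18.0589
c ≈ √18.0589 ≈ 4.24957

c = 4.25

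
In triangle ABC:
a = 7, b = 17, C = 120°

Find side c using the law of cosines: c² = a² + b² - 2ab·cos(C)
c² = 7² + 17² − 2·7·17·cos(120°)
cos(120°) ≈ -0.5
c² ≈ 49 + 289 − 238·(-0.5) ≈ 338 + 119 ≈ 457
c ≈ √457 ≈ 21.3776

c = 21.38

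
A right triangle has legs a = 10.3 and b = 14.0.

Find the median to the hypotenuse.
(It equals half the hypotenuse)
Hypotenuse c = √(a² + b²) = √(106.09 + 196) = √302.09 ≈ 17.3807
Median to hypotenuse = c/2 ≈ 17.3807/2 ≈ 8.69037

Median = 8.69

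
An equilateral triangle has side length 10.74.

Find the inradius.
r = Area/s with s the semi-perimeter.
Area = (√3/4)·10.74² = (√3/4)·115.3476 ≈ 0.433013·115.3476 ≈ 49.947
s = 3·10.74/2 = 16.11
r ≈ 49.947/16.11 ≈ 3.10037
(Equivalently r = side/(2√3) = 10.74/3.4641 ≈ 3.10037.)

r = 3.1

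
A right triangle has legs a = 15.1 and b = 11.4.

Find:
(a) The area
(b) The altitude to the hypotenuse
(a) The legs are perpendicular, so Area = ½·a·b = ½·15.1·11.4 = ½·172.14 = 86.07
(b) Hypotenuse c = √(a² + b²) = √(228.01 + 129.96) = √357.97 ≈ 18.9201
    Area = ½·c·h_c  ⇒  h_c = 2·Area/c = 172.14/18.9201 ≈ 9.09826

Area = 86.07, h_c = 9.098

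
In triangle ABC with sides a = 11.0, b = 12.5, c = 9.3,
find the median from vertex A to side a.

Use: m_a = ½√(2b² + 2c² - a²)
m_a = ½√(2·12.5² + 2·9.3² − 11.0²) = ½√(2·156.25 + 2·86.49 − 121) = ½√(312.5 + 172.98 − 121) = ½√364.48
√364.48 ≈ 19.0914, so m_a ≈ 9.54568

m_a = 9.546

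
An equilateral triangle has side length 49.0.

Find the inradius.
r = Area/s with s the semi-perimeter.
Area = (√3/4)·49.0² = (√3/4)·2401 ≈ 0.433013·2401 ≈ 1039.66
s = 3·49.0/2 = 73.5
r ≈ 1039.66/73.5 ≈ 14.1451
(Equivalently r = side/(2√3) = 49.0/3.4641 ≈ 14.1451.)

r = 14.15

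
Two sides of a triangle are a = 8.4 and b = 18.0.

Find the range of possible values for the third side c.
Triangle inequality: |a − b| < c < a + b
|a − b| = |8.4 − 18.0| = 9.6
a + b = 8.4 + 18.0 = 26.4

9.6 < c < 26.4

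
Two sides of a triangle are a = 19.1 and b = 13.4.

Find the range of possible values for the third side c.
Triangle inequality: |a − b| < c < a + b
|a − b| = |19.1 − 13.4| = 5.7
a + b = 19.1 + 13.4 = 32.5

5.7 < c < 32.5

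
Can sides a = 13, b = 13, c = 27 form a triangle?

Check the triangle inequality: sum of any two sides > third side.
a + b vs c: 13 + 13 = 26 ≤ 27  ✗
a + c vs b: 13 + 27 = 40 > 13  ✓
b + c vs a: 13 + 27 = 40 > 13  ✓

No: 13 + 13 = 26 is not > 27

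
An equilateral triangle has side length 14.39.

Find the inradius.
r = Area/s with s the semi-perimeter.
Area = (√3/4)·14.39² = (√3/4)·207.0721 ≈ 0.433013·207.0721 ≈ 89.6648
s = 3·14.39/2 = 21.585
r ≈ 89.6648/21.585 ≈ 4.15404
(Equivalently r = side/(2√3) = 14.39/3.4641 ≈ 4.15404.)

r = 4.154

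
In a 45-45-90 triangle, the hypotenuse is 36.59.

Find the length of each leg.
In a 45-45-90 triangle hypotenuse = leg·√2, so leg = hypotenuse/√2.
Leg = 36.59/√2 ≈ 36.59/1.41421 ≈ 25.873

Each leg = 25.87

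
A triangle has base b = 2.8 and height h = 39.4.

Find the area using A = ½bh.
A = ½·b·h = ½·2.8·39.4 = ½·110.32 = 55.16

Area = 55.16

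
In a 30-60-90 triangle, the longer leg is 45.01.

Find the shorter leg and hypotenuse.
In a 30-60-90 triangle the sides are in ratio 1 : √3 : 2, so short leg = long leg/√3 and hypotenuse = 2·(short leg).
Short leg = 45.01/√3 ≈ 45.01/1.73205 ≈ 25.9865
Hypotenuse = 2·25.9865 ≈ 51.9731

Short leg = 25.99, Hypotenuse = 51.97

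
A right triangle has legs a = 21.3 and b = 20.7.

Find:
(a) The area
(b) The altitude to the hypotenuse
(a) The legs are perpendicular, so Area = ½·a·b = ½·21.3·20.7 = ½·440.91 = 220.455
(b) Hypotenuse c = √(a² + b²) = √(453.69 + 428.49) = √882.18 ≈ 29.7015
    Area = ½·c·h_c  ⇒  h_c = 2·Area/c = 440.91/29.7015 ≈ 14.8447

Area = 220.455, h_c = 14.84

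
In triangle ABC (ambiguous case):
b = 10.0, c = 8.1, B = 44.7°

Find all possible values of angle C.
b/sin(B) = c/sin(C)  ⇒  sin(C) = c·sin(B)/b = 8.1·sin(44.7°)/10.0
sin(44.7°) ≈ 0.703395
sin(C) ≈ 8.1·0.703395/10.0 ≈ 5.6975/10.0 ≈ 0.56975
Candidate 1: C₁ = arcsin(0.56975) ≈ 34.7328°  →  A = 180° − 44.7° − 34.7328° ≈ 100.567° > 0, valid
Candidate 2: C₂ = 180° − C₁ ≈ 145.267°  →  A = 180° − 44.7° − 145.267° ≈ -9.9672° ≤ 0, not a valid triangle

C = 34.73° (one solution)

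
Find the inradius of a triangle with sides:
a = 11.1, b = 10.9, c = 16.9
r = Area/s where s is the semi-perimeter.
s = (11.1 + 10.9 + 16.9)/2 = 38.9/2 = 19.45
Area = √(s(s−a)(s−b)(s−c)) = √(19.45·8.35·8.55·2.55) ≈ √3540.89 ≈ 59.5054
r ≈ 59.5054/19.45 ≈ 3.0594

r = 3.059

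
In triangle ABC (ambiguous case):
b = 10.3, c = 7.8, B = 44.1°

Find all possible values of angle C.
b/sin(B) = c/sin(C)  ⇒  sin(C) = c·sin(B)/b = 7.8·sin(44.1°)/10.3
sin(44.1°) ≈ 0.695913
sin(C) ≈ 7.8·0.695913/10.3 ≈ 5.42812/10.3 ≈ 0.527002
Candidate 1: C₁ = arcsin(0.527002) ≈ 31.8031°  →  A = 180° − 44.1° − 31.8031° ≈ 104.097° > 0, valid
Candidate 2: C₂ = 180° − C₁ ≈ 148.197°  →  A = 180° − 44.1° − 148.197° ≈ -12.2969° ≤ 0, not a valid triangle

C = 31.8° (one solution)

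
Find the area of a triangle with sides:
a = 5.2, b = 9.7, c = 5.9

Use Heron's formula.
s = (5.2 + 9.7 + 5.9)/2 = 20.8/2 = 10.4
s − a = 5.2, s − b = 0.7, s − c = 4.5
s(s−a)(s−b)(s−c) = 10.4·5.2·0.7·4.5 ≈ 170.352
Area = √170.352 ≈ 13.0519

Area = 13.05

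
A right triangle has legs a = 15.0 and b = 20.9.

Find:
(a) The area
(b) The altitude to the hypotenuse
(a) The legs are perpendicular, so Area = ½·a·b = ½·15.0·20.9 = ½·313.5 = 156.75
(b) Hypotenuse c = √(a² + b²) = √(225 + 436.81) = √661.81 ≈ 25.7257
    Area = ½·c·h_c  ⇒  h_c = 2·Area/c = 313.5/25.7257 ≈ 12.1863

Area = 156.75, h_c = 12.19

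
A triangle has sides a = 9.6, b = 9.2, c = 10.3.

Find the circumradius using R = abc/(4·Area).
First find the area with Heron's formula.
s = (9.6 + 9.2 + 10.3)/2 = 14.55
Area = √(s(s−a)(s−b)(s−c)) = √(14.55·4.95·5.35·4.25) ≈ √1637.61 ≈ 40.4674
abc = 9.6·9.2·10.3 = 909.696
R = abc/(4·Area) ≈ 909.696/(4·40.4674) = 909.696/161.87 ≈ 5.61993

R = 5.62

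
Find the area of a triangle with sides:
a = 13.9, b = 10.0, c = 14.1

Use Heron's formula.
s = (13.9 + 10.0 + 14.1)/2 = 38/2 = 19
s − a = 5.1, s − b = 9, s − c = 4.9
s(s−a)(s−b)(s−c) = 19·5.1·9·4.9 ≈ 4273.29
Area = √4273.29 ≈ 65.3704

Area = 65.37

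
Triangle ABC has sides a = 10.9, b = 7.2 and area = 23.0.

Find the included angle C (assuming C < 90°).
Area = ½·a·b·sin(C)  ⇒  sin(C) = 2·Area/(a·b) = 2·23.0/(10.9·7.2) = 46/78.48 ≈ 0.586137
C = arcsin(0.586137) ≈ 35.8833° (taking the acute solution since C < 90°)

C = 35.88°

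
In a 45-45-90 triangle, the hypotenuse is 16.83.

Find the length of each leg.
In a 45-45-90 triangle hypotenuse = leg·√2, so leg = hypotenuse/√2.
Leg = 16.83/√2 ≈ 16.83/1.41421 ≈ 11.9006

Each leg = 11.9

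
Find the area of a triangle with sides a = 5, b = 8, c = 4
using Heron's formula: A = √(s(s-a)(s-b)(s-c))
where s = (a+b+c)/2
s = (5 + 8 + 4)/2 = 17/2 = 8.5
s − a = 3.5, s − b = 0.5, s − c = 4.5
s(s−a)(s−b)(s−c) = 8.5·3.5·0.5·4.5 = 66.9375
Area = √66.9375 ≈ 8.18153

s = 8.5, Area = 8.182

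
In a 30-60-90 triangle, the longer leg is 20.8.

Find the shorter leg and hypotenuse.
In a 30-60-90 triangle the sides are in ratio 1 : √3 : 2, so short leg = long leg/√3 and hypotenuse = 2·(short leg).
Short leg = 20.8/√3 ≈ 20.8/1.73205 ≈ 12.0089
Hypotenuse = 2·12.0089 ≈ 24.0178

Short leg = 12.01, Hypotenuse = 24.02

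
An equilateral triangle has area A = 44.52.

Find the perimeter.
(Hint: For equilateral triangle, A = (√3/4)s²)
A = (√3/4)s²  ⇒  s² = 4A/√3 = 4·44.52/√3 = 178.08/1.73205 ≈ 102.815
s ≈ √102.815 ≈ 10.1398
Perimeter = 3s ≈ 3·10.1398 ≈ 30.4193

Perimeter = 30.42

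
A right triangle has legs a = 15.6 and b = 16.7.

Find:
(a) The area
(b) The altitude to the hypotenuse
(a) The legs are perpendicular, so Area = ½·a·b = ½·15.6·16.7 = ½·260.52 = 130.26
(b) Hypotenuse c = √(a² + b²) = √(243.36 + 278.89) = √522.25 ≈ 22.8528
    Area = ½·c·h_c  ⇒  h_c = 2·Area/c = 260.52/22.8528 ≈ 11.3999

Area = 130.26, h_c = 11.4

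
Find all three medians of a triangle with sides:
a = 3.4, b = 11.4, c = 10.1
Median formula: m_a = ½√(2b² + 2c² − a²) (and cyclically). a² = 11.56, b² = 129.96, c² = 102.01.
m_a = ½√(2·129.96 + 2·102.01 − 11.56) = ½√452.38 ≈ ½·21.2692 ≈ 10.6346
m_b = ½√(2·11.56 + 2·102.01 − 129.96) = ½√97.18 ≈ ½·9.85799 ≈ 4.929
m_c = ½√(2·11.56 + 2·129.96 − 102.01) = ½√181.03 ≈ ½·13.4547 ≈ 6.72737

m_a = 10.63, m_b = 4.929, m_c = 6.727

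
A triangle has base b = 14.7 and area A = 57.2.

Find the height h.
A = ½·b·h  ⇒  h = 2A/b = 2·57.2/14.7 = 114.4/14.7 ≈ 7.78231

h = 7.782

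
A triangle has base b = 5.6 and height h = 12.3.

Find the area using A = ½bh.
A = ½·b·h = ½·5.6·12.3 = ½·68.88 = 34.44

Area = 34.44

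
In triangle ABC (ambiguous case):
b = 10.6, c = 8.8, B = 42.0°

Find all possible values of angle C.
b/sin(B) = c/sin(C)  ⇒  sin(C) = c·sin(B)/b = 8.8·sin(42.0°)/10.6
sin(42.0°) ≈ 0.669131
sin(C) ≈ 8.8·0.669131/10.6 ≈ 5.88835/10.6 ≈ 0.555505
Candidate 1: C₁ = arcsin(0.555505) ≈ 33.7455°  →  A = 180° − 42.0° − 33.7455° ≈ 104.255° > 0, valid
Candidate 2: C₂ = 180° − C₁ ≈ 146.255°  →  A = 180° − 42.0° − 146.255° ≈ -8.2545° ≤ 0, not a valid triangle

C = 33.75° (one solution)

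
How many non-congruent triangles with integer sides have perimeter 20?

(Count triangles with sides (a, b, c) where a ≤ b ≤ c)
Let a ≤ b ≤ c with a + b + c = 20. The only binding inequality is a + b > c, i.e. 20 − c > c, so c < 20/2; and c ≥ 20/3 since c is the largest side.
So 7 ≤ c ≤ 9. For each c, b runs from ⌈(20 − c)/2⌉ up to c (then a = 20 − b − c satisfies 1 ≤ a ≤ b automatically), giving c − ⌈(20 − c)/2⌉ + 1 choices.
Summing over c: 1 + 3 + 4 = 8
Check (closed form: nearest integer to p²/48 for even p, (p+3)²/48 for odd p): 20²/48 = 400/48 ≈ 8.33 → 8

8 triangles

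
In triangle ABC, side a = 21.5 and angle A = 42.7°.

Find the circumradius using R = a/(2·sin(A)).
R = a/(2·sin(A)) = 21.5/(2·sin(42.7°))
sin(42.7°) ≈ 0.67816
R ≈ 21.5/(2·0.67816) = 21.5/1.35632 ≈ 15.8517

R = 15.85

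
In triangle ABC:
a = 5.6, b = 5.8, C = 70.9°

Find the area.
Two sides and the included angle (SAS): A = ½·a·b·sin(C) = ½·5.6·5.8·sin(70.9°)
sin(70.9°) ≈ 0.944949
A ≈ ½·32.48·0.944949 = 16.24·0.944949 ≈ 15.346

Area = 15.35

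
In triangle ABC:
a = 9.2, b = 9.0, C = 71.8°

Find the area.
Two sides and the included angle (SAS): A = ½·a·b·sin(C) = ½·9.2·9.0·sin(71.8°)
sin(71.8°) ≈ 0.949972
A ≈ ½·82.8·0.949972 = 41.4·0.949972 ≈ 39.3288

Area = 39.33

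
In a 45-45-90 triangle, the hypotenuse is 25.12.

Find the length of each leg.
In a 45-45-90 triangle hypotenuse = leg·√2, so leg = hypotenuse/√2.
Leg = 25.12/√2 ≈ 25.12/1.41421 ≈ 17.7625

Each leg = 17.76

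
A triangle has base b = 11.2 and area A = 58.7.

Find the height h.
A = ½·b·h  ⇒  h = 2A/b = 2·58.7/11.2 = 117.4/11.2 ≈ 10.4821

h = 10.48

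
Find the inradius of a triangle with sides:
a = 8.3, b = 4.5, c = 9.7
r = Area/s where s is the semi-perimeter.
s = (8.3 + 4.5 + 9.7)/2 = 22.5/2 = 11.25
Area = √(s(s−a)(s−b)(s−c)) = √(11.25·2.95·6.75·1.55) ≈ √347.224 ≈ 18.634
r ≈ 18.634/11.25 ≈ 1.65635

r = 1.656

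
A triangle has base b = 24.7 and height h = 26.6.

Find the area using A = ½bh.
A = ½·b·h = ½·24.7·26.6 = ½·657.02 = 328.51

Area = 328.51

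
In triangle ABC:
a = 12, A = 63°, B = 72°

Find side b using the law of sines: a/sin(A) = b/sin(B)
a/sin(A) = b/sin(B)  ⇒  b = a·sin(B)/sin(A) = 12·sin(72°)/sin(63°)
sin(72°) ≈ 0.951057, sin(63°) ≈ 0.891007
b ≈ 12·0.951057/0.891007 ≈ 11.4127/0.891007 ≈ 12.8087

b = 12.81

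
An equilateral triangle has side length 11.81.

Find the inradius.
r = Area/s with s the semi-perimeter.
Area = (√3/4)·11.81² = (√3/4)·139.4761 ≈ 0.433013·139.4761 ≈ 60.3949
s = 3·11.81/2 = 17.715
r ≈ 60.3949/17.715 ≈ 3.40925
(Equivalently r = side/(2√3) = 11.81/3.4641 ≈ 3.40925.)

r = 3.409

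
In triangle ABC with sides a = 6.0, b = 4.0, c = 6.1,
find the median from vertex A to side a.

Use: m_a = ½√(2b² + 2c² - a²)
m_a = ½√(2·4.0² + 2·6.1² − 6.0²) = ½√(2·16 + 2·37.21 − 36) = ½√(32 + 74.42 − 36) = ½√70.42
√70.42 ≈ 8.39166, so m_a ≈ 4.19583

m_a = 4.196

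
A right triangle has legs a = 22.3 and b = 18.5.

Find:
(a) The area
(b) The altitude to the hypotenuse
(a) The legs are perpendicular, so Area = ½·a·b = ½·22.3·18.5 = ½·412.55 = 206.275
(b) Hypotenuse c = √(a² + b²) = √(497.29 + 342.25) = √839.54 ≈ 28.9748
    Area = ½·c·h_c  ⇒  h_c = 2·Area/c = 412.55/28.9748 ≈ 14.2382

Area = 206.275, h_c = 14.24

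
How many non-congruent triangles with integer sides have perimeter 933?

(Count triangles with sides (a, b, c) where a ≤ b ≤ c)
Let a ≤ b ≤ c with a + b + c = 933. The only binding inequality is a + b > c, i.e. 933 − c > c, so c < 933/2; and c ≥ 933/3 since c is the largest side.
So 311 ≤ c ≤ 466. For each c, b runs from ⌈(933 − c)/2⌉ up to c (then a = 933 − b − c satisfies 1 ≤ a ≤ b automatically), giving c − ⌈(933 − c)/2⌉ + 1 choices.
Summing over c: 1 + 2 + 4 + 5 + … + 232 + 233  (156 terms, c = 311, …, 466) = 18252
Check (closed form: nearest integer to p²/48 for even p, (p+3)²/48 for odd p): (933+3)²/48 = 936²/48 = 876096/48 ≈ 18252.00 → 18252

18252 triangles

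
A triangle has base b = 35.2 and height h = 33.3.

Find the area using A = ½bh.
A = ½·b·h = ½·35.2·33.3 = ½·1172.16 = 586.08

Area = 586.08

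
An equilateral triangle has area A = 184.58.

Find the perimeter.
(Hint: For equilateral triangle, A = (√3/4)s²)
A = (√3/4)s²  ⇒  s² = 4A/√3 = 4·184.58/√3 = 738.32/1.73205 ≈ 426.269
s ≈ √426.269 ≈ 20.6463
Perimeter = 3s ≈ 3·20.6463 ≈ 61.9389

Perimeter = 61.94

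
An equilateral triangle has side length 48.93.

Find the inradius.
r = Area/s with s the semi-perimeter.
Area = (√3/4)·48.93² = (√3/4)·2394.1449 ≈ 0.433013·2394.1449 ≈ 1036.7
s = 3·48.93/2 = 73.395
r ≈ 1036.7/73.395 ≈ 14.1249
(Equivalently r = side/(2√3) = 48.93/3.4641 ≈ 14.1249.)

r = 14.12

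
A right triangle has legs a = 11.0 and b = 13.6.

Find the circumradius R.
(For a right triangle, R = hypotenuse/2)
Hypotenuse c = √(a² + b²) = √(121 + 184.96) = √305.96 ≈ 17.4917
R = c/2 ≈ 17.4917/2 ≈ 8.74586

R = 8.746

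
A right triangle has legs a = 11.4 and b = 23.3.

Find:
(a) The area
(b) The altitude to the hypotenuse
(a) The legs are perpendicular, so Area = ½·a·b = ½·11.4·23.3 = ½·265.62 = 132.81
(b) Hypotenuse c = √(a² + b²) = √(129.96 + 542.89) = √672.85 ≈ 25.9394
    Area = ½·c·h_c  ⇒  h_c = 2·Area/c = 265.62/25.9394 ≈ 10.24

Area = 132.81, h_c = 10.24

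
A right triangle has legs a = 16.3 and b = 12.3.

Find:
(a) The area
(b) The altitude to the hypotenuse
(a) The legs are perpendicular, so Area = ½·a·b = ½·16.3·12.3 = ½·200.49 = 100.245
(b) Hypotenuse c = √(a² + b²) = √(265.69 + 151.29) = √416.98 ≈ 20.4201
    Area = ½·c·h_c  ⇒  h_c = 2·Area/c = 200.49/20.4201 ≈ 9.81827

Area = 100.245, h_c = 9.818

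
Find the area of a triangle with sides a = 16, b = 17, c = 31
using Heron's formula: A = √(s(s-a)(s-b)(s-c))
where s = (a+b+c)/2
s = (16 + 17 + 31)/2 = 64/2 = 32
s − a = 16, s − b = 15, s − c = 1
s(s−a)(s−b)(s−c) = 32·16·15·1 = 7680
Area = √7680 ≈ 87.6356

s = 32.0, Area = 87.64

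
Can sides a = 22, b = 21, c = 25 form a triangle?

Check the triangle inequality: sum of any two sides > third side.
a + b vs c: 22 + 21 = 43 > 25  ✓
a + c vs b: 22 + 25 = 47 > 21  ✓
b + c vs a: 21 + 25 = 46 > 22  ✓

Yes, triangle inequality satisfied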